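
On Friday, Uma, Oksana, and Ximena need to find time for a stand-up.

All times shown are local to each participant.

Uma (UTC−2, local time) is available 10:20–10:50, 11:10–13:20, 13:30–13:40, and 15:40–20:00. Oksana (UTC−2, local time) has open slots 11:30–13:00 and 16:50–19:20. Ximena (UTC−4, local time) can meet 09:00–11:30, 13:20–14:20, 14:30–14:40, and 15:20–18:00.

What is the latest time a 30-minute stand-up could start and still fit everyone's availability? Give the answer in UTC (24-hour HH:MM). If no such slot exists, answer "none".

20:50

Uma → UTC: 12:20–12:50, 13:10–15:20, 15:30–15:40, 17:40–22:00.
Oksana → UTC: 13:30–15:00, 18:50–21:20.
Ximena → UTC: 13:00–15:30, 17:20–18:20, 18:30–18:40, 19:20–22:00.
Uma ∩ Oksana: 13:30–15:00, 18:50–21:20.
Uma ∩ Oksana ∩ Ximena: 13:30–15:00, 19:20–21:20.
Windows ≥ 30 min: 13:30–15:00, 19:20–21:20.
Latest start in the last window 19:20–21:20 is 21:20 − 30 min = 20:50.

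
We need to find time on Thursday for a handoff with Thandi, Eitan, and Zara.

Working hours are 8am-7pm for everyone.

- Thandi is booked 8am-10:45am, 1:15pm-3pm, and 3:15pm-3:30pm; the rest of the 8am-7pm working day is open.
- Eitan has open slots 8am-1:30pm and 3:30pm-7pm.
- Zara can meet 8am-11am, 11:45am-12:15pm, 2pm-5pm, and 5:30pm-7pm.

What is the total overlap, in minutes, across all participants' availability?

225 minutes

Thandi free within 08:00–19:00: 10:45–13:15, 15:00–15:15, 15:30–19:00.
Thandi ∩ Eitan: 10:45–13:15, 15:30–19:00.
Thandi ∩ Eitan ∩ Zara: 10:45–11:00, 11:45–12:15, 15:30–17:00, 17:30–19:00.
Total common minutes: 15 + 30 + 90 + 90 = 225.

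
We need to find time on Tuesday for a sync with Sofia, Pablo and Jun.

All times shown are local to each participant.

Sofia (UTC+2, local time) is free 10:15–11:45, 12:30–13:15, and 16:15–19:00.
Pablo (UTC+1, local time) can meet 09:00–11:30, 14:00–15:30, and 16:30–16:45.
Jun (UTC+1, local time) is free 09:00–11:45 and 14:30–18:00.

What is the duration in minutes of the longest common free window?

Sofia → UTC: 08:15–09:45, 10:30–11:15, 14:15–17:00.
Pablo → UTC: 08:00–10:30, 13:00–14:30, 15:30–15:45.
Jun → UTC: 08:00–10:45, 13:30–17:00.
Sofia ∩ Pablo: 08:15–09:45, 14:15–14:30, 15:30–15:45.
Sofia ∩ Pablo ∩ Jun: 08:15–09:45, 14:15–14:30, 15:30–15:45.
Common window lengths: 90, 15, 15 min; longest is 90.

90 minutes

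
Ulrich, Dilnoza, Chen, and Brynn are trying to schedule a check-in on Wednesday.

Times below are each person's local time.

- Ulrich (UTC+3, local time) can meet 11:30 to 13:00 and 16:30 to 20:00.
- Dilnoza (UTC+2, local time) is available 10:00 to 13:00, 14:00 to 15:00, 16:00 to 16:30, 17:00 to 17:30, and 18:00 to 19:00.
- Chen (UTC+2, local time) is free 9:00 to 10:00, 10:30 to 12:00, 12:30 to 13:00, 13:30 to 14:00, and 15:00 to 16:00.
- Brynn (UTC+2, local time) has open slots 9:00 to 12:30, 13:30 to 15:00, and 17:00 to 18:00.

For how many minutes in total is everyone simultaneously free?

90 minutes

Ulrich → UTC: 08:30–10:00, 13:30–17:00.
Dilnoza → UTC: 08:00–11:00, 12:00–13:00, 14:00–14:30, 15:00–15:30, 16:00–17:00.
Chen → UTC: 07:00–08:00, 08:30–10:00, 10:30–11:00, 11:30–12:00, 13:00–14:00.
Brynn → UTC: 07:00–10:30, 11:30–13:00, 15:00–16:00.
Ulrich ∩ Dilnoza: 08:30–10:00, 14:00–14:30, 15:00–15:30, 16:00–17:00.
Ulrich ∩ Dilnoza ∩ Chen: 08:30–10:00.
Ulrich ∩ Dilnoza ∩ Chen ∩ Brynn: 08:30–10:00.
Total common minutes: 90.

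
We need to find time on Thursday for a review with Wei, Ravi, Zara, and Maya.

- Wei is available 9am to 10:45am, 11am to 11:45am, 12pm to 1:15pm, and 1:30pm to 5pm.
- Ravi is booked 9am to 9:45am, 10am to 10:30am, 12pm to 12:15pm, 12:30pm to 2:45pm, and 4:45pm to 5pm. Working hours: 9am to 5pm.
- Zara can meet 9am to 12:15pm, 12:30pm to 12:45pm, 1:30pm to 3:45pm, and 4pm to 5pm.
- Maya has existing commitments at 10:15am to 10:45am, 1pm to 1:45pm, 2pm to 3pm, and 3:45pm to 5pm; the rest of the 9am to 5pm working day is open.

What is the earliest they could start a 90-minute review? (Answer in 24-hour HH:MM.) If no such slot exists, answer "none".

none

Ravi free within 09:00–17:00: 09:45–10:00, 10:30–12:00, 12:15–12:30, 14:45–16:45.
Maya free within 09:00–17:00: 09:00–10:15, 10:45–13:00, 13:45–14:00, 15:00–15:45.
Wei ∩ Ravi: 09:45–10:00, 10:30–10:45, 11:00–11:45, 12:15–12:30, 14:45–16:45.
Wei ∩ Ravi ∩ Zara: 09:45–10:00, 10:30–10:45, 11:00–11:45, 14:45–15:45, 16:00–16:45.
Wei ∩ Ravi ∩ Zara ∩ Maya: 09:45–10:00, 11:00–11:45, 15:00–15:45.
Windows ≥ 90 min: (none).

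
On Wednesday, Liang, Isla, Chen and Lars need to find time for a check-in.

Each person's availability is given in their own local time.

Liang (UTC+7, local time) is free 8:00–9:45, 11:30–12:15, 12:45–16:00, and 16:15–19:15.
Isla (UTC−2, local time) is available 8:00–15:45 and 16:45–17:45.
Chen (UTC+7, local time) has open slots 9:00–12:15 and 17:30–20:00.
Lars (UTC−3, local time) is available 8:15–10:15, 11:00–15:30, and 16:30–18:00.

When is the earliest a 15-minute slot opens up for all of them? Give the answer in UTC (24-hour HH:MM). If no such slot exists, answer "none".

11:15

Liang → UTC: 01:00–02:45, 04:30–05:15, 05:45–09:00, 09:15–12:15.
Isla → UTC: 10:00–17:45, 18:45–19:45.
Chen → UTC: 02:00–05:15, 10:30–13:00.
Lars → UTC: 11:15–13:15, 14:00–18:30, 19:30–21:00.
Liang ∩ Isla: 10:00–12:15.
Liang ∩ Isla ∩ Chen: 10:30–12:15.
Liang ∩ Isla ∩ Chen ∩ Lars: 11:15–12:15.
Windows ≥ 15 min: 11:15–12:15.
Earliest such window starts at 11:15.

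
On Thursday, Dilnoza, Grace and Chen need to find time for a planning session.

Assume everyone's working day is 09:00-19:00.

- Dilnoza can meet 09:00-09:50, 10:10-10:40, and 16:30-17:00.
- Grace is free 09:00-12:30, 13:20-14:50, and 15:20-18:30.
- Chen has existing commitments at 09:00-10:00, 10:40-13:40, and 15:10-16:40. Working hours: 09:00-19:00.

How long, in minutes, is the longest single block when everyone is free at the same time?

Chen free within 09:00–19:00: 10:00–10:40, 13:40–15:10, 16:40–19:00.
Dilnoza ∩ Grace: 09:00–09:50, 10:10–10:40, 16:30–17:00.
Dilnoza ∩ Grace ∩ Chen: 10:10–10:40, 16:40–17:00.
Common window lengths: 30, 20 min; longest is 30.

30 minutes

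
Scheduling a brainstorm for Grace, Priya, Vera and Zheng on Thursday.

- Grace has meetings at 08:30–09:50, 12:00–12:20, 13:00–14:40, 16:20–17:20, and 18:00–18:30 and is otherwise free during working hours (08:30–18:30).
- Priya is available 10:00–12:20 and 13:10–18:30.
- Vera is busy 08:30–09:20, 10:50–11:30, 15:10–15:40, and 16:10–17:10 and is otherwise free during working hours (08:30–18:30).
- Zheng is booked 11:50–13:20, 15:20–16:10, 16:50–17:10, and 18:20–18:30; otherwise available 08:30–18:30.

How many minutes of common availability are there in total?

140 minutes

Grace free within 08:30–18:30: 09:50–12:00, 12:20–13:00, 14:40–16:20, 17:20–18:00.
Vera free within 08:30–18:30: 09:20–10:50, 11:30–15:10, 15:40–16:10, 17:10–18:30.
Zheng free within 08:30–18:30: 08:30–11:50, 13:20–15:20, 16:10–16:50, 17:10–18:20.
Grace ∩ Priya: 10:00–12:00, 14:40–16:20, 17:20–18:00.
Grace ∩ Priya ∩ Vera: 10:00–10:50, 11:30–12:00, 14:40–15:10, 15:40–16:10, 17:20–18:00.
Grace ∩ Priya ∩ Vera ∩ Zheng: 10:00–10:50, 11:30–11:50, 14:40–15:10, 17:20–18:00.
Total common minutes: 50 + 20 + 30 + 40 = 140.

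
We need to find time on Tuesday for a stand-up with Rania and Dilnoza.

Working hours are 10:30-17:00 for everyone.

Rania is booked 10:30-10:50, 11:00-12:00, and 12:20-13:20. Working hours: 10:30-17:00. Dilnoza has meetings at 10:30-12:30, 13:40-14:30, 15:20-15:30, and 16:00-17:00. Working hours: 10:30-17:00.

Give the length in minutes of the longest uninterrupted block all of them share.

Rania free within 10:30–17:00: 10:50–11:00, 12:00–12:20, 13:20–17:00.
Dilnoza free within 10:30–17:00: 12:30–13:40, 14:30–15:20, 15:30–16:00.
Rania ∩ Dilnoza: 13:20–13:40, 14:30–15:20, 15:30–16:00.
Common window lengths: 20, 50, 30 min; longest is 50.

50 minutes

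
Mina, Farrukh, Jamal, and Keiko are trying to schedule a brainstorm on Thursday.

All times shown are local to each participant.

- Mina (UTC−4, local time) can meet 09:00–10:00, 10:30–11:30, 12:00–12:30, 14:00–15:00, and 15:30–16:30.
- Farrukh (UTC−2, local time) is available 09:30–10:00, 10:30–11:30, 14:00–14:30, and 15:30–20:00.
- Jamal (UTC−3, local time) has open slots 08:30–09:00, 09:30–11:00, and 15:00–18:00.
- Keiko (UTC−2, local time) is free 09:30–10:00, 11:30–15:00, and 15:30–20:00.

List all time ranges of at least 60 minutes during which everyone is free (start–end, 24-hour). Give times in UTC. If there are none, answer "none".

18:00–19:00, 19:30–20:30

Mina → UTC: 13:00–14:00, 14:30–15:30, 16:00–16:30, 18:00–19:00, 19:30–20:30.
Farrukh → UTC: 11:30–12:00, 12:30–13:30, 16:00–16:30, 17:30–22:00.
Jamal → UTC: 11:30–12:00, 12:30–14:00, 18:00–21:00.
Keiko → UTC: 11:30–12:00, 13:30–17:00, 17:30–22:00.
Mina ∩ Farrukh: 13:00–13:30, 16:00–16:30, 18:00–19:00, 19:30–20:30.
Mina ∩ Farrukh ∩ Jamal: 13:00–13:30, 18:00–19:00, 19:30–20:30.
Mina ∩ Farrukh ∩ Jamal ∩ Keiko: 18:00–19:00, 19:30–20:30.
Windows ≥ 60 min: 18:00–19:00, 19:30–20:30.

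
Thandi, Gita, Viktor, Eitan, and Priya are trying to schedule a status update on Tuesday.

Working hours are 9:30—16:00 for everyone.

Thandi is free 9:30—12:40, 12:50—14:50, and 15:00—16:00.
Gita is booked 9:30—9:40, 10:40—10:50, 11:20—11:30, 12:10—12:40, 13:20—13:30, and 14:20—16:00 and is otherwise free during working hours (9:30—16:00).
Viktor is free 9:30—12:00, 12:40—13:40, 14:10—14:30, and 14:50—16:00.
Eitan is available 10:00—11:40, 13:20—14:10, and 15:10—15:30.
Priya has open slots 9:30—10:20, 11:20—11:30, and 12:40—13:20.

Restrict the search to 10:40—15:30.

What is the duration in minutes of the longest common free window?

0 minutes

Gita free within 09:30–16:00: 09:40–10:40, 10:50–11:20, 11:30–12:10, 12:40–13:20, 13:30–14:20.
Thandi ∩ Gita: 09:40–10:40, 10:50–11:20, 11:30–12:10, 12:50–13:20, 13:30–14:20.
Thandi ∩ Gita ∩ Viktor: 09:40–10:40, 10:50–11:20, 11:30–12:00, 12:50–13:20, 13:30–13:40, 14:10–14:20.
Thandi ∩ Gita ∩ Viktor ∩ Eitan: 10:00–10:40, 10:50–11:20, 11:30–11:40, 13:30–13:40.
Thandi ∩ Gita ∩ Viktor ∩ Eitan ∩ Priya: 10:00–10:20.
Restricted to 10:40–15:30: (none).
No common window.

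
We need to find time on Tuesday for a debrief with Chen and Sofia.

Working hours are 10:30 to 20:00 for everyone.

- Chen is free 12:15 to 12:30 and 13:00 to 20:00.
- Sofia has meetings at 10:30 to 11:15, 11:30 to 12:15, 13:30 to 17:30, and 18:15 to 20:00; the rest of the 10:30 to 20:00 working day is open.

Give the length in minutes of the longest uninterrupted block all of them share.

45 minutes

Sofia free within 10:30–20:00: 11:15–11:30, 12:15–13:30, 17:30–18:15.
Chen ∩ Sofia: 12:15–12:30, 13:00–13:30, 17:30–18:15.
Common window lengths: 15, 30, 45 min; longest is 45.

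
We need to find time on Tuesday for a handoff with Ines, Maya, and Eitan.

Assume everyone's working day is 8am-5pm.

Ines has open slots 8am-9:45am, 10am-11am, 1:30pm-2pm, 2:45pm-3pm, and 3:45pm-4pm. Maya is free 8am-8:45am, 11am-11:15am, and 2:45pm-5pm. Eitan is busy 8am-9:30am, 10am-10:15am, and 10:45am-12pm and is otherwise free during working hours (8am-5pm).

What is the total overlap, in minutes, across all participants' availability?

Eitan free within 08:00–17:00: 09:30–10:00, 10:15–10:45, 12:00–17:00.
Ines ∩ Maya: 08:00–08:45, 14:45–15:00, 15:45–16:00.
Ines ∩ Maya ∩ Eitan: 14:45–15:00, 15:45–16:00.
Total common minutes: 15 + 15 = 30.

30 minutes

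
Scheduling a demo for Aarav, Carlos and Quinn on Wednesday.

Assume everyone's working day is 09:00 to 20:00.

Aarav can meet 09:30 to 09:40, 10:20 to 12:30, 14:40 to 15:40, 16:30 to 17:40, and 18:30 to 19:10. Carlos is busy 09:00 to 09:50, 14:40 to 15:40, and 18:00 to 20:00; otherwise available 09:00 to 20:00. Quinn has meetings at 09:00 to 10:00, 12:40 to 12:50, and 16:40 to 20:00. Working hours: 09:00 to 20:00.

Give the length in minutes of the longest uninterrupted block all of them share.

130 minutes

Carlos free within 09:00–20:00: 09:50–14:40, 15:40–18:00.
Quinn free within 09:00–20:00: 10:00–12:40, 12:50–16:40.
Aarav ∩ Carlos: 10:20–12:30, 16:30–17:40.
Aarav ∩ Carlos ∩ Quinn: 10:20–12:30, 16:30–16:40.
Common window lengths: 130, 10 min; longest is 130.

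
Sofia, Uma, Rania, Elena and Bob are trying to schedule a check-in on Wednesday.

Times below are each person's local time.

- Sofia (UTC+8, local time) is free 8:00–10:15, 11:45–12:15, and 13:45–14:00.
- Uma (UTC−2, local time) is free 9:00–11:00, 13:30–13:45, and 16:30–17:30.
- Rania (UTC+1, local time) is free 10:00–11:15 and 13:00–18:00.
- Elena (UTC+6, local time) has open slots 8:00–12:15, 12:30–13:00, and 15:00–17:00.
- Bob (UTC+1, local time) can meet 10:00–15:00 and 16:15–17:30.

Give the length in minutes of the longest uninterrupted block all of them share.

Sofia → UTC: 00:00–02:15, 03:45–04:15, 05:45–06:00.
Uma → UTC: 11:00–13:00, 15:30–15:45, 18:30–19:30.
Rania → UTC: 09:00–10:15, 12:00–17:00.
Elena → UTC: 02:00–06:15, 06:30–07:00, 09:00–11:00.
Bob → UTC: 09:00–14:00, 15:15–16:30.
Sofia ∩ Uma: (none).
Sofia ∩ Uma ∩ Rania: (none).
Sofia ∩ Uma ∩ Rania ∩ Elena: (none).
Sofia ∩ Uma ∩ Rania ∩ Elena ∩ Bob: (none).
No common window.

0 minutes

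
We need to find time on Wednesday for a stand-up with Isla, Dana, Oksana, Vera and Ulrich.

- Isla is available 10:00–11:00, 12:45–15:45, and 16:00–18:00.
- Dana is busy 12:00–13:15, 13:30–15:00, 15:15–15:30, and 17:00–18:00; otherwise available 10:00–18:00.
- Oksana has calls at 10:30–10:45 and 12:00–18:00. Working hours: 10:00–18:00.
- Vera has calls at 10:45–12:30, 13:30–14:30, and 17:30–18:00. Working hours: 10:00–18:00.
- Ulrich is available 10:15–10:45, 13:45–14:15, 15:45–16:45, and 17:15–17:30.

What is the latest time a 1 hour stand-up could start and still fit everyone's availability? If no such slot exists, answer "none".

none

Dana free within 10:00–18:00: 10:00–12:00, 13:15–13:30, 15:00–15:15, 15:30–17:00.
Oksana free within 10:00–18:00: 10:00–10:30, 10:45–12:00.
Vera free within 10:00–18:00: 10:00–10:45, 12:30–13:30, 14:30–17:30.
Isla ∩ Dana: 10:00–11:00, 13:15–13:30, 15:00–15:15, 15:30–15:45, 16:00–17:00.
Isla ∩ Dana ∩ Oksana: 10:00–10:30, 10:45–11:00.
Isla ∩ Dana ∩ Oksana ∩ Vera: 10:00–10:30.
Isla ∩ Dana ∩ Oksana ∩ Vera ∩ Ulrich: 10:15–10:30.
Windows ≥ 60 min: (none).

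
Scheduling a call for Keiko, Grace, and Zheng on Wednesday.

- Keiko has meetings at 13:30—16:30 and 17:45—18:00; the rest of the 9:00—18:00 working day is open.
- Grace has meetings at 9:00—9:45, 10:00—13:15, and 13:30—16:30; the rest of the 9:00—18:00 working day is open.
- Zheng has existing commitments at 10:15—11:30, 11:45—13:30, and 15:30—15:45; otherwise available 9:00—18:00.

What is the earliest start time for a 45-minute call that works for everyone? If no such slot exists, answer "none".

Keiko free within 09:00–18:00: 09:00–13:30, 16:30–17:45.
Grace free within 09:00–18:00: 09:45–10:00, 13:15–13:30, 16:30–18:00.
Zheng free within 09:00–18:00: 09:00–10:15, 11:30–11:45, 13:30–15:30, 15:45–18:00.
Keiko ∩ Grace: 09:45–10:00, 13:15–13:30, 16:30–17:45.
Keiko ∩ Grace ∩ Zheng: 09:45–10:00, 16:30–17:45.
Windows ≥ 45 min: 16:30–17:45.
Earliest such window starts at 16:30.

16:30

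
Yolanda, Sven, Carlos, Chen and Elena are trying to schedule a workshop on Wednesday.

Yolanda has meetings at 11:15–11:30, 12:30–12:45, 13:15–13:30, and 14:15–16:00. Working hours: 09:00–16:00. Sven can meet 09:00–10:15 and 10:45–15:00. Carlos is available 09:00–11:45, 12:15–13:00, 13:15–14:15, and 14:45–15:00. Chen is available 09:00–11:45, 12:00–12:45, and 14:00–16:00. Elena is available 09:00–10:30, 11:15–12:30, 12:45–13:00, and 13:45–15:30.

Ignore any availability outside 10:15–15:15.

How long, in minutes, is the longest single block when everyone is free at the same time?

15 minutes

Yolanda free within 09:00–16:00: 09:00–11:15, 11:30–12:30, 12:45–13:15, 13:30–14:15.
Yolanda ∩ Sven: 09:00–10:15, 10:45–11:15, 11:30–12:30, 12:45–13:15, 13:30–14:15.
Yolanda ∩ Sven ∩ Carlos: 09:00–10:15, 10:45–11:15, 11:30–11:45, 12:15–12:30, 12:45–13:00, 13:30–14:15.
Yolanda ∩ Sven ∩ Carlos ∩ Chen: 09:00–10:15, 10:45–11:15, 11:30–11:45, 12:15–12:30, 14:00–14:15.
Yolanda ∩ Sven ∩ Carlos ∩ Chen ∩ Elena: 09:00–10:15, 11:30–11:45, 12:15–12:30, 14:00–14:15.
Restricted to 10:15–15:15: 11:30–11:45, 12:15–12:30, 14:00–14:15.
Common window lengths: 15, 15, 15 min; longest is 15.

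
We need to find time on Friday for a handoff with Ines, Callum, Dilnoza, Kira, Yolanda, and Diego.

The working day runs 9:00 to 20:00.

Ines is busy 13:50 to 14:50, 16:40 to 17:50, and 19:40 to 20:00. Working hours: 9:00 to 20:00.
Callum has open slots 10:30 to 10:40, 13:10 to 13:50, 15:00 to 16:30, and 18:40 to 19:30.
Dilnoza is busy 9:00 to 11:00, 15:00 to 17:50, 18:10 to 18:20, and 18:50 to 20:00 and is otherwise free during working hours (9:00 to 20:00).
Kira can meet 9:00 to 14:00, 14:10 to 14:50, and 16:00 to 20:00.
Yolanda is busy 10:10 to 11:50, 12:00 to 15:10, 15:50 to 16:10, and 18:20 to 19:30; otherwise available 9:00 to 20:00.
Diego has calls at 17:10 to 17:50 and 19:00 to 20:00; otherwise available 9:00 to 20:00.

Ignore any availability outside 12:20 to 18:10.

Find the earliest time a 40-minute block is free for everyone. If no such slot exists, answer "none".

none

Ines free within 09:00–20:00: 09:00–13:50, 14:50–16:40, 17:50–19:40.
Dilnoza free within 09:00–20:00: 11:00–15:00, 17:50–18:10, 18:20–18:50.
Yolanda free within 09:00–20:00: 09:00–10:10, 11:50–12:00, 15:10–15:50, 16:10–18:20, 19:30–20:00.
Diego free within 09:00–20:00: 09:00–17:10, 17:50–19:00.
Ines ∩ Callum: 10:30–10:40, 13:10–13:50, 15:00–16:30, 18:40–19:30.
Ines ∩ Callum ∩ Dilnoza: 13:10–13:50, 18:40–18:50.
Ines ∩ Callum ∩ Dilnoza ∩ Kira: 13:10–13:50, 18:40–18:50.
Ines ∩ Callum ∩ Dilnoza ∩ Kira ∩ Yolanda: (none).
Ines ∩ Callum ∩ Dilnoza ∩ Kira ∩ Yolanda ∩ Diego: (none).
Restricted to 12:20–18:10: (none).
Windows ≥ 40 min: (none).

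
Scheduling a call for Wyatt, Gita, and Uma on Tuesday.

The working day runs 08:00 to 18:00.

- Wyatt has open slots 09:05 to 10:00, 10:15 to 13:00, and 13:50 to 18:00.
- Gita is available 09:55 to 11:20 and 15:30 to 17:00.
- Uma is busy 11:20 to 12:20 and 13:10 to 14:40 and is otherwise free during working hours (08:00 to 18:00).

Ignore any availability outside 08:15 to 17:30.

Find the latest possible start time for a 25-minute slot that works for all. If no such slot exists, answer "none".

Uma free within 08:00–18:00: 08:00–11:20, 12:20–13:10, 14:40–18:00.
Wyatt ∩ Gita: 09:55–10:00, 10:15–11:20, 15:30–17:00.
Wyatt ∩ Gita ∩ Uma: 09:55–10:00, 10:15–11:20, 15:30–17:00.
Restricted to 08:15–17:30: 09:55–10:00, 10:15–11:20, 15:30–17:00.
Windows ≥ 25 min: 10:15–11:20, 15:30–17:00.
Latest start in the last window 15:30–17:00 is 17:00 − 25 min = 16:35.

16:35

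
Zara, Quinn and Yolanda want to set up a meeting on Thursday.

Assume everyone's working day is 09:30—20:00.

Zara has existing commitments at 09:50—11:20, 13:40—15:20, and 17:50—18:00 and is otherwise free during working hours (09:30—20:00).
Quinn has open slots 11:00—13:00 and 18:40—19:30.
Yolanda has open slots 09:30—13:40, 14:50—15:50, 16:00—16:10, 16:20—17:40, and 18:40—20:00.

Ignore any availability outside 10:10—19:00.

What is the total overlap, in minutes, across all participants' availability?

Zara free within 09:30–20:00: 09:30–09:50, 11:20–13:40, 15:20–17:50, 18:00–20:00.
Zara ∩ Quinn: 11:20–13:00, 18:40–19:30.
Zara ∩ Quinn ∩ Yolanda: 11:20–13:00, 18:40–19:30.
Restricted to 10:10–19:00: 11:20–13:00, 18:40–19:00.
Total common minutes: 100 + 20 = 120.

120 minutes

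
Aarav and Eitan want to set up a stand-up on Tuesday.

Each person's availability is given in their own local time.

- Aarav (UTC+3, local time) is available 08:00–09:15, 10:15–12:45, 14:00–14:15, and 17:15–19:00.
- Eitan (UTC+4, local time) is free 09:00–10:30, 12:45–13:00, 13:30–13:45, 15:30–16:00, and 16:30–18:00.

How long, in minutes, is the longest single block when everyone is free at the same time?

Aarav → UTC: 05:00–06:15, 07:15–09:45, 11:00–11:15, 14:15–16:00.
Eitan → UTC: 05:00–06:30, 08:45–09:00, 09:30–09:45, 11:30–12:00, 12:30–14:00.
Aarav ∩ Eitan: 05:00–06:15, 08:45–09:00, 09:30–09:45.
Common window lengths: 75, 15, 15 min; longest is 75.

75 minutes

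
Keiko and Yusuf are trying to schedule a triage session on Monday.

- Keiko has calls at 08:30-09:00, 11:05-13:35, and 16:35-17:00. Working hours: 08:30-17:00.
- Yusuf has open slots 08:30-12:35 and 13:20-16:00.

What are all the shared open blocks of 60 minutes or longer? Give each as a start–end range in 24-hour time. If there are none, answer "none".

Keiko free within 08:30–17:00: 09:00–11:05, 13:35–16:35.
Keiko ∩ Yusuf: 09:00–11:05, 13:35–16:00.
Windows ≥ 60 min: 09:00–11:05, 13:35–16:00.

09:00–11:05, 13:35–16:00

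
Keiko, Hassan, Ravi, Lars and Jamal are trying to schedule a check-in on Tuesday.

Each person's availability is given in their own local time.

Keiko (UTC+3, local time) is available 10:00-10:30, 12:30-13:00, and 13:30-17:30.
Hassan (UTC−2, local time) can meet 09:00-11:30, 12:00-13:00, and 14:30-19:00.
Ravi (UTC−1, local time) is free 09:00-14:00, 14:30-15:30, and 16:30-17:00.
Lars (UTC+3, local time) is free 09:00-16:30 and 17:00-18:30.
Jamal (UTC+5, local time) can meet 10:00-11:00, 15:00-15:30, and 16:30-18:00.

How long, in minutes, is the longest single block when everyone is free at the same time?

90 minutes

Keiko → UTC: 07:00–07:30, 09:30–10:00, 10:30–14:30.
Hassan → UTC: 11:00–13:30, 14:00–15:00, 16:30–21:00.
Ravi → UTC: 10:00–15:00, 15:30–16:30, 17:30–18:00.
Lars → UTC: 06:00–13:30, 14:00–15:30.
Jamal → UTC: 05:00–06:00, 10:00–10:30, 11:30–13:00.
Keiko ∩ Hassan: 11:00–13:30, 14:00–14:30.
Keiko ∩ Hassan ∩ Ravi: 11:00–13:30, 14:00–14:30.
Keiko ∩ Hassan ∩ Ravi ∩ Lars: 11:00–13:30, 14:00–14:30.
Keiko ∩ Hassan ∩ Ravi ∩ Lars ∩ Jamal: 11:30–13:00.
Single common window of 90 minutes.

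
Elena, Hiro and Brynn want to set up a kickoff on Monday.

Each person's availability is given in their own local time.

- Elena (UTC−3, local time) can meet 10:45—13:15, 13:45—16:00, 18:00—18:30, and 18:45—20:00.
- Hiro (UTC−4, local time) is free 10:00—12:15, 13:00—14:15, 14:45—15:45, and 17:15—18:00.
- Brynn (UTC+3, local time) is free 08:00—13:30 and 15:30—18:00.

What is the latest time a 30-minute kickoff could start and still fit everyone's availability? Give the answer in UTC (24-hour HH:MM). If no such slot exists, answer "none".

14:30

Elena → UTC: 13:45–16:15, 16:45–19:00, 21:00–21:30, 21:45–23:00.
Hiro → UTC: 14:00–16:15, 17:00–18:15, 18:45–19:45, 21:15–22:00.
Brynn → UTC: 05:00–10:30, 12:30–15:00.
Elena ∩ Hiro: 14:00–16:15, 17:00–18:15, 18:45–19:00, 21:15–21:30, 21:45–22:00.
Elena ∩ Hiro ∩ Brynn: 14:00–15:00.
Windows ≥ 30 min: 14:00–15:00.
Latest start in the last window 14:00–15:00 is 15:00 − 30 min = 14:30.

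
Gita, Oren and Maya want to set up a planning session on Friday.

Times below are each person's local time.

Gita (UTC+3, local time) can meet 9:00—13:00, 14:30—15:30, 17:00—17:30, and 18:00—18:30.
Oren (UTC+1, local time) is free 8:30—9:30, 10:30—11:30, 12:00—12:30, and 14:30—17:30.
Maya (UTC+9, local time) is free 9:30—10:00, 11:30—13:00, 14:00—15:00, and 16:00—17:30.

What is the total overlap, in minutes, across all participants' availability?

60 minutes

Gita → UTC: 06:00–10:00, 11:30–12:30, 14:00–14:30, 15:00–15:30.
Oren → UTC: 07:30–08:30, 09:30–10:30, 11:00–11:30, 13:30–16:30.
Maya → UTC: 00:30–01:00, 02:30–04:00, 05:00–06:00, 07:00–08:30.
Gita ∩ Oren: 07:30–08:30, 09:30–10:00, 14:00–14:30, 15:00–15:30.
Gita ∩ Oren ∩ Maya: 07:30–08:30.
Total common minutes: 60.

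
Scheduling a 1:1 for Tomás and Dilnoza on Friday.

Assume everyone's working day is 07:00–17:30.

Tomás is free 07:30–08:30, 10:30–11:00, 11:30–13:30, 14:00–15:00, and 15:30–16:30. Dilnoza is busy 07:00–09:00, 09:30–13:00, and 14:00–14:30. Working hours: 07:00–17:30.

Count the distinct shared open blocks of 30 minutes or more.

3

Dilnoza free within 07:00–17:30: 09:00–09:30, 13:00–14:00, 14:30–17:30.
Tomás ∩ Dilnoza: 13:00–13:30, 14:30–15:00, 15:30–16:30.
Windows ≥ 30 min: 13:00–13:30, 14:30–15:00, 15:30–16:30.
That's 3 windows.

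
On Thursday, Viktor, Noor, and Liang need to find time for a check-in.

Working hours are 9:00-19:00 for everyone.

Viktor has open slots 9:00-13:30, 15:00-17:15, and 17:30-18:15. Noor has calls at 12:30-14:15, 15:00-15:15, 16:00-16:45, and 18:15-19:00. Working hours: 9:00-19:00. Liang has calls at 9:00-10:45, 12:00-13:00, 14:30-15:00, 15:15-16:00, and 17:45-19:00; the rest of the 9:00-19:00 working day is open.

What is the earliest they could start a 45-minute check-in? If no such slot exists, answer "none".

10:45

Noor free within 09:00–19:00: 09:00–12:30, 14:15–15:00, 15:15–16:00, 16:45–18:15.
Liang free within 09:00–19:00: 10:45–12:00, 13:00–14:30, 15:00–15:15, 16:00–17:45.
Viktor ∩ Noor: 09:00–12:30, 15:15–16:00, 16:45–17:15, 17:30–18:15.
Viktor ∩ Noor ∩ Liang: 10:45–12:00, 16:45–17:15, 17:30–17:45.
Windows ≥ 45 min: 10:45–12:00.
Earliest such window starts at 10:45.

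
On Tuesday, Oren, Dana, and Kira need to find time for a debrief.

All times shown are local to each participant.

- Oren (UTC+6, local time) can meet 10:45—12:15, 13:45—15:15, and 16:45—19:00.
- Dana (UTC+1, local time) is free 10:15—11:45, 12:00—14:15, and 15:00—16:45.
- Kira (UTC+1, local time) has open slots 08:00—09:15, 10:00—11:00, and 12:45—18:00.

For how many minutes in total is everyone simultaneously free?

Oren → UTC: 04:45–06:15, 07:45–09:15, 10:45–13:00.
Dana → UTC: 09:15–10:45, 11:00–13:15, 14:00–15:45.
Kira → UTC: 07:00–08:15, 09:00–10:00, 11:45–17:00.
Oren ∩ Dana: 11:00–13:00.
Oren ∩ Dana ∩ Kira: 11:45–13:00.
Total common minutes: 75.

75 minutes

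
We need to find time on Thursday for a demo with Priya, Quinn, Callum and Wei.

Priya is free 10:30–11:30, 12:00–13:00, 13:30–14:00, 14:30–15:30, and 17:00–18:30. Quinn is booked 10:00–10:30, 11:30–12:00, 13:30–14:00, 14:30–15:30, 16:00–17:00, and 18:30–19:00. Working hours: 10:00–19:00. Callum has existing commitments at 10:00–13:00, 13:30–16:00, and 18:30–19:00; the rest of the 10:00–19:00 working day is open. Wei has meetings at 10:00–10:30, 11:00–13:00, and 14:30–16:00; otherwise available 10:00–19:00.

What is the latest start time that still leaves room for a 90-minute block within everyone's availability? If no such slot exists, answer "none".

Quinn free within 10:00–19:00: 10:30–11:30, 12:00–13:30, 14:00–14:30, 15:30–16:00, 17:00–18:30.
Callum free within 10:00–19:00: 13:00–13:30, 16:00–18:30.
Wei free within 10:00–19:00: 10:30–11:00, 13:00–14:30, 16:00–19:00.
Priya ∩ Quinn: 10:30–11:30, 12:00–13:00, 17:00–18:30.
Priya ∩ Quinn ∩ Callum: 17:00–18:30.
Priya ∩ Quinn ∩ Callum ∩ Wei: 17:00–18:30.
Windows ≥ 90 min: 17:00–18:30.
Latest start in the last window 17:00–18:30 is 18:30 − 90 min = 17:00.

17:00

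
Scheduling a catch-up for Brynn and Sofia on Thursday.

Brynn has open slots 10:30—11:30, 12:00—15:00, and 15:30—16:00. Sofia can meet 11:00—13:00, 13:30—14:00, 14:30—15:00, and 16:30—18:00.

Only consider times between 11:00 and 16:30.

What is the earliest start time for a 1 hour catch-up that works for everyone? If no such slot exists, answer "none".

Brynn ∩ Sofia: 11:00–11:30, 12:00–13:00, 13:30–14:00, 14:30–15:00.
Restricted to 11:00–16:30: 11:00–11:30, 12:00–13:00, 13:30–14:00, 14:30–15:00.
Windows ≥ 60 min: 12:00–13:00.
Earliest such window starts at 12:00.

12:00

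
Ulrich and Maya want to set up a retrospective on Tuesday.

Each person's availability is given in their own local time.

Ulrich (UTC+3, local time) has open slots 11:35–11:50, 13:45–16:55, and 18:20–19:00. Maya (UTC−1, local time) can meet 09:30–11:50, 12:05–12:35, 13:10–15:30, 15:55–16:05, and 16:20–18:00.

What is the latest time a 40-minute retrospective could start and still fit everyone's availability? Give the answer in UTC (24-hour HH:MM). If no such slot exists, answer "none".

15:20

Ulrich → UTC: 08:35–08:50, 10:45–13:55, 15:20–16:00.
Maya → UTC: 10:30–12:50, 13:05–13:35, 14:10–16:30, 16:55–17:05, 17:20–19:00.
Ulrich ∩ Maya: 10:45–12:50, 13:05–13:35, 15:20–16:00.
Windows ≥ 40 min: 10:45–12:50, 15:20–16:00.
Latest start in the last window 15:20–16:00 is 16:00 − 40 min = 15:20.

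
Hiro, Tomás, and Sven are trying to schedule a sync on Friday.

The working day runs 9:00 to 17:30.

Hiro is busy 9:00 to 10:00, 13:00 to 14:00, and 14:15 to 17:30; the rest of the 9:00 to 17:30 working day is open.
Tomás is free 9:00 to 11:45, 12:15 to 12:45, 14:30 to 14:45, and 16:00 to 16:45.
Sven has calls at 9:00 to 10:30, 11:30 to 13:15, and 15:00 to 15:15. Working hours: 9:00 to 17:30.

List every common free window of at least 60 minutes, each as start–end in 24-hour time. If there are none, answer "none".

10:30–11:30

Hiro free within 09:00–17:30: 10:00–13:00, 14:00–14:15.
Sven free within 09:00–17:30: 10:30–11:30, 13:15–15:00, 15:15–17:30.
Hiro ∩ Tomás: 10:00–11:45, 12:15–12:45.
Hiro ∩ Tomás ∩ Sven: 10:30–11:30.
Windows ≥ 60 min: 10:30–11:30.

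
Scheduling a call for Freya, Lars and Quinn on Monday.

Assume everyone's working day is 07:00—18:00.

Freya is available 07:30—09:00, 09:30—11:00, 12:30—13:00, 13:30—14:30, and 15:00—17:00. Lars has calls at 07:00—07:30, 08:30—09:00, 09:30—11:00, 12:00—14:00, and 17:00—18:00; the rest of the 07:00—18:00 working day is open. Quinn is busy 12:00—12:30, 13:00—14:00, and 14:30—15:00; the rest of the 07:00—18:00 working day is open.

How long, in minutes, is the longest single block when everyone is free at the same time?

120 minutes

Lars free within 07:00–18:00: 07:30–08:30, 09:00–09:30, 11:00–12:00, 14:00–17:00.
Quinn free within 07:00–18:00: 07:00–12:00, 12:30–13:00, 14:00–14:30, 15:00–18:00.
Freya ∩ Lars: 07:30–08:30, 14:00–14:30, 15:00–17:00.
Freya ∩ Lars ∩ Quinn: 07:30–08:30, 14:00–14:30, 15:00–17:00.
Common window lengths: 60, 30, 120 min; longest is 120.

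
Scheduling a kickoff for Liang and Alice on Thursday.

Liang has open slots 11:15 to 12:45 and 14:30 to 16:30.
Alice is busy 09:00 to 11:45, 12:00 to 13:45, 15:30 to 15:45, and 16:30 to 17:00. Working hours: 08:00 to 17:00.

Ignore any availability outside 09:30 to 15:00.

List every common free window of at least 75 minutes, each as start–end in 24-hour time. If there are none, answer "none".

Alice free within 08:00–17:00: 08:00–09:00, 11:45–12:00, 13:45–15:30, 15:45–16:30.
Liang ∩ Alice: 11:45–12:00, 14:30–15:30, 15:45–16:30.
Restricted to 09:30–15:00: 11:45–12:00, 14:30–15:00.
Windows ≥ 75 min: (none).

none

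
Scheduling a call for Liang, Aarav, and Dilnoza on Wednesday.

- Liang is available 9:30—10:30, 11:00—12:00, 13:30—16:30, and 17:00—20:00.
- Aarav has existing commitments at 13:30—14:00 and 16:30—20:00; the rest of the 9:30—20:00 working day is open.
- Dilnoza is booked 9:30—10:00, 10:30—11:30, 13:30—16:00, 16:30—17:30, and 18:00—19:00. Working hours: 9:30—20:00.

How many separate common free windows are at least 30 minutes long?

Aarav free within 09:30–20:00: 09:30–13:30, 14:00–16:30.
Dilnoza free within 09:30–20:00: 10:00–10:30, 11:30–13:30, 16:00–16:30, 17:30–18:00, 19:00–20:00.
Liang ∩ Aarav: 09:30–10:30, 11:00–12:00, 14:00–16:30.
Liang ∩ Aarav ∩ Dilnoza: 10:00–10:30, 11:30–12:00, 16:00–16:30.
Windows ≥ 30 min: 10:00–10:30, 11:30–12:00, 16:00–16:30.
That's 3 windows.

3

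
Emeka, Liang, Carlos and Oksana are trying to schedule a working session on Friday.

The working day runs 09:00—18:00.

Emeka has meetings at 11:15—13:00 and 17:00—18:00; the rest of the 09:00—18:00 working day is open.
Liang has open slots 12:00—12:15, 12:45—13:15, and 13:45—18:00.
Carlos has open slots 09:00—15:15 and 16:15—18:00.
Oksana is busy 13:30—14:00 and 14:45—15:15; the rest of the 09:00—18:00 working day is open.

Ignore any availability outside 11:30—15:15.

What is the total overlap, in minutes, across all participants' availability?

Emeka free within 09:00–18:00: 09:00–11:15, 13:00–17:00.
Oksana free within 09:00–18:00: 09:00–13:30, 14:00–14:45, 15:15–18:00.
Emeka ∩ Liang: 13:00–13:15, 13:45–17:00.
Emeka ∩ Liang ∩ Carlos: 13:00–13:15, 13:45–15:15, 16:15–17:00.
Emeka ∩ Liang ∩ Carlos ∩ Oksana: 13:00–13:15, 14:00–14:45, 16:15–17:00.
Restricted to 11:30–15:15: 13:00–13:15, 14:00–14:45.
Total common minutes: 15 + 45 = 60.

60 minutes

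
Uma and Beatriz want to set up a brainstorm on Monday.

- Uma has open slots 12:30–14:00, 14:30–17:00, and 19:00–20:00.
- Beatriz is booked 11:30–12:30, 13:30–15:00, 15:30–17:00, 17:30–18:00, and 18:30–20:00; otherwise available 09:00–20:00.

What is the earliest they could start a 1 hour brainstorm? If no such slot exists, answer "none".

12:30

Beatriz free within 09:00–20:00: 09:00–11:30, 12:30–13:30, 15:00–15:30, 17:00–17:30, 18:00–18:30.
Uma ∩ Beatriz: 12:30–13:30, 15:00–15:30.
Windows ≥ 60 min: 12:30–13:30.
Earliest such window starts at 12:30.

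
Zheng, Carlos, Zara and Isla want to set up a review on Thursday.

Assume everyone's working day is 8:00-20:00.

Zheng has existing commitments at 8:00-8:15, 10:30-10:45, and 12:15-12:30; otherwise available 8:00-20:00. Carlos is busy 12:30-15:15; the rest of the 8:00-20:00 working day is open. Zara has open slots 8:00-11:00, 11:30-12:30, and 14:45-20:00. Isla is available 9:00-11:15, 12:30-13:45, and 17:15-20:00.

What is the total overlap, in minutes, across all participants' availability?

270 minutes

Zheng free within 08:00–20:00: 08:15–10:30, 10:45–12:15, 12:30–20:00.
Carlos free within 08:00–20:00: 08:00–12:30, 15:15–20:00.
Zheng ∩ Carlos: 08:15–10:30, 10:45–12:15, 15:15–20:00.
Zheng ∩ Carlos ∩ Zara: 08:15–10:30, 10:45–11:00, 11:30–12:15, 15:15–20:00.
Zheng ∩ Carlos ∩ Zara ∩ Isla: 09:00–10:30, 10:45–11:00, 17:15–20:00.
Total common minutes: 90 + 15 + 165 = 270.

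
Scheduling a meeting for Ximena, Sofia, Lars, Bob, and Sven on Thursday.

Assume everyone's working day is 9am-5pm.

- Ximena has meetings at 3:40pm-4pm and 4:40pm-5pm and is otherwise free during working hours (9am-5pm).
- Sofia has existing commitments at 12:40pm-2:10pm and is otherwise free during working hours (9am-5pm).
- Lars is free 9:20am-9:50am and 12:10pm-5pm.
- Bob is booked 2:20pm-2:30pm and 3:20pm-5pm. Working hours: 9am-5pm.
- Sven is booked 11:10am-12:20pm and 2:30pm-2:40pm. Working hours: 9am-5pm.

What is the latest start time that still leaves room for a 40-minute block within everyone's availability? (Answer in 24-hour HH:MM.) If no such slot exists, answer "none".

Ximena free within 09:00–17:00: 09:00–15:40, 16:00–16:40.
Sofia free within 09:00–17:00: 09:00–12:40, 14:10–17:00.
Bob free within 09:00–17:00: 09:00–14:20, 14:30–15:20.
Sven free within 09:00–17:00: 09:00–11:10, 12:20–14:30, 14:40–17:00.
Ximena ∩ Sofia: 09:00–12:40, 14:10–15:40, 16:00–16:40.
Ximena ∩ Sofia ∩ Lars: 09:20–09:50, 12:10–12:40, 14:10–15:40, 16:00–16:40.
Ximena ∩ Sofia ∩ Lars ∩ Bob: 09:20–09:50, 12:10–12:40, 14:10–14:20, 14:30–15:20.
Ximena ∩ Sofia ∩ Lars ∩ Bob ∩ Sven: 09:20–09:50, 12:20–12:40, 14:10–14:20, 14:40–15:20.
Windows ≥ 40 min: 14:40–15:20.
Latest start in the last window 14:40–15:20 is 15:20 − 40 min = 14:40.

14:40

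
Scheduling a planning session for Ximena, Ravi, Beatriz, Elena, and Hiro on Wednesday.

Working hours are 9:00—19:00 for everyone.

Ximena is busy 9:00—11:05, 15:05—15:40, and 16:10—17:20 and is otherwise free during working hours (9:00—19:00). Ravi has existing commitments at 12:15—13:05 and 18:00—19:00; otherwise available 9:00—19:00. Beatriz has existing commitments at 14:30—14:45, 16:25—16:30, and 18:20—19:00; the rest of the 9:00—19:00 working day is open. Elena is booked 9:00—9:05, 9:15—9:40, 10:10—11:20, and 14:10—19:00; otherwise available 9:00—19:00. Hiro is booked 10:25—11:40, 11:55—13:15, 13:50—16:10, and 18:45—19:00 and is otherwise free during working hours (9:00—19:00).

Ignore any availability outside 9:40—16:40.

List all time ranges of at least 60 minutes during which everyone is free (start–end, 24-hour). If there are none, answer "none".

none

Ximena free within 09:00–19:00: 11:05–15:05, 15:40–16:10, 17:20–19:00.
Ravi free within 09:00–19:00: 09:00–12:15, 13:05–18:00.
Beatriz free within 09:00–19:00: 09:00–14:30, 14:45–16:25, 16:30–18:20.
Elena free within 09:00–19:00: 09:05–09:15, 09:40–10:10, 11:20–14:10.
Hiro free within 09:00–19:00: 09:00–10:25, 11:40–11:55, 13:15–13:50, 16:10–18:45.
Ximena ∩ Ravi: 11:05–12:15, 13:05–15:05, 15:40–16:10, 17:20–18:00.
Ximena ∩ Ravi ∩ Beatriz: 11:05–12:15, 13:05–14:30, 14:45–15:05, 15:40–16:10, 17:20–18:00.
Ximena ∩ Ravi ∩ Beatriz ∩ Elena: 11:20–12:15, 13:05–14:10.
Ximena ∩ Ravi ∩ Beatriz ∩ Elena ∩ Hiro: 11:40–11:55, 13:15–13:50.
Restricted to 09:40–16:40: 11:40–11:55, 13:15–13:50.
Windows ≥ 60 min: (none).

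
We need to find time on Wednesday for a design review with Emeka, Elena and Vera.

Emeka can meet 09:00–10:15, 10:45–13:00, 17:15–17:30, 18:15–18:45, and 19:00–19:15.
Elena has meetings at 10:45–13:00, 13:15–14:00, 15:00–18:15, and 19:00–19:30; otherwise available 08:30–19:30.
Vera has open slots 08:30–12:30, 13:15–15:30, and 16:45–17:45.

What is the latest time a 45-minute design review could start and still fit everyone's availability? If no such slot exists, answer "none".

Elena free within 08:30–19:30: 08:30–10:45, 13:00–13:15, 14:00–15:00, 18:15–19:00.
Emeka ∩ Elena: 09:00–10:15, 18:15–18:45.
Emeka ∩ Elena ∩ Vera: 09:00–10:15.
Windows ≥ 45 min: 09:00–10:15.
Latest start in the last window 09:00–10:15 is 10:15 − 45 min = 09:30.

09:30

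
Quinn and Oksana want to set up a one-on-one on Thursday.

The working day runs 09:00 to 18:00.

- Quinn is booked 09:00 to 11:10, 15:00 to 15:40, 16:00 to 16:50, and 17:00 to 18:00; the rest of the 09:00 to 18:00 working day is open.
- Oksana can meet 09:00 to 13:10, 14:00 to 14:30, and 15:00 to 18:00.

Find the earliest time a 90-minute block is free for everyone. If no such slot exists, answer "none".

Quinn free within 09:00–18:00: 11:10–15:00, 15:40–16:00, 16:50–17:00.
Quinn ∩ Oksana: 11:10–13:10, 14:00–14:30, 15:40–16:00, 16:50–17:00.
Windows ≥ 90 min: 11:10–13:10.
Earliest such window starts at 11:10.

11:10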